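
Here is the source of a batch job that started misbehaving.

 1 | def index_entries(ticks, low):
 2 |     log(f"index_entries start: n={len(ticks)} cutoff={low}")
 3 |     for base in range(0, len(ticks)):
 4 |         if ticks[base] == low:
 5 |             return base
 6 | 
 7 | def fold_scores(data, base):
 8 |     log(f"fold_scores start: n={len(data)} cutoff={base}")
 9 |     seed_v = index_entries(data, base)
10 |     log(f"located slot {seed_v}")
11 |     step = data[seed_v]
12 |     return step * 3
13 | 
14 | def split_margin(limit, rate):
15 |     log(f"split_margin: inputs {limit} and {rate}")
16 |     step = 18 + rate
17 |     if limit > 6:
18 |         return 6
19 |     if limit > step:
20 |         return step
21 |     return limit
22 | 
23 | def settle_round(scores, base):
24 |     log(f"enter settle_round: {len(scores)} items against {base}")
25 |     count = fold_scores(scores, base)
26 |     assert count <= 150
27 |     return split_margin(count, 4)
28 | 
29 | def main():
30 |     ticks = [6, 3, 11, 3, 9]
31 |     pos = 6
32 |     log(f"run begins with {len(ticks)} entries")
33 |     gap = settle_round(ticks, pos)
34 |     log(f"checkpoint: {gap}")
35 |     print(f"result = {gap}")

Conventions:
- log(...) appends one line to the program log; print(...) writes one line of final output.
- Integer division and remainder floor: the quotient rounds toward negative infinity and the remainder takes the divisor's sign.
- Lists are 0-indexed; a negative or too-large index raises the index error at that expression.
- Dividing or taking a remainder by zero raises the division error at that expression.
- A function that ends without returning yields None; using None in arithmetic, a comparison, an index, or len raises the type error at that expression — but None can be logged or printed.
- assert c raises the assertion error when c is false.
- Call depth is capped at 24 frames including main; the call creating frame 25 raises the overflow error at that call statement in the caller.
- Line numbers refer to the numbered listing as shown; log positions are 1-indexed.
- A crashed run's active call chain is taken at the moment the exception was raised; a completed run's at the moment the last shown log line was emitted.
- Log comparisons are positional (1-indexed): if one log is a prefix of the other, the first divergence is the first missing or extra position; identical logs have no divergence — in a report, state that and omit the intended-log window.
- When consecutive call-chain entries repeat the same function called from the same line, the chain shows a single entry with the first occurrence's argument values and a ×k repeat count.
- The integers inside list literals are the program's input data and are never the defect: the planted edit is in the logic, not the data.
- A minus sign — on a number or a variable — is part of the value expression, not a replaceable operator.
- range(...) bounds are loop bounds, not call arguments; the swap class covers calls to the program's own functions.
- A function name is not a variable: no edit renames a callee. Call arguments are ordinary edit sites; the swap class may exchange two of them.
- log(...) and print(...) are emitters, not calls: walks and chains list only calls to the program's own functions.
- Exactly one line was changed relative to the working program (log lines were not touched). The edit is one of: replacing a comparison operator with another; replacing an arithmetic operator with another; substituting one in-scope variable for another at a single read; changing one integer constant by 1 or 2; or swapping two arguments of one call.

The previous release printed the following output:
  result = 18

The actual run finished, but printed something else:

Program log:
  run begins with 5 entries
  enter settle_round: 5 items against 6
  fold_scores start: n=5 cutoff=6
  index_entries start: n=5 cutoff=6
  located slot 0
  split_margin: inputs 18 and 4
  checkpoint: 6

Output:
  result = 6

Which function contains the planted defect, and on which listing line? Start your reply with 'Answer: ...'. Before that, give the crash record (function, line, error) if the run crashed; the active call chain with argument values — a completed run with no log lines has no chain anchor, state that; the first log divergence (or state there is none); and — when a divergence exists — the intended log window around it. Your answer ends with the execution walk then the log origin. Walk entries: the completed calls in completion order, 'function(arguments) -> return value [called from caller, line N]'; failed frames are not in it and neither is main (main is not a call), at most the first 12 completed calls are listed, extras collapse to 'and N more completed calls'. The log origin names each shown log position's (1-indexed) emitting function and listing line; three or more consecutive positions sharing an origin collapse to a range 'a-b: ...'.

Answer: the defect is in split_margin at line 17.
Key fact: The log first diverges at position 7: the faulty run prints 'checkpoint: 6' where the working version prints 'checkpoint: 18'.
Call chain: main.
First divergence: at position 7 the run shows 'checkpoint: 6' where the working version logs 'checkpoint: 18'.
Intended log window:
  5: located slot 0
  6: split_margin: inputs 18 and 4
  7: checkpoint: 18
Execution walk:
  index_entries([6, 3, 11, 3, 9], 6) -> 0  [called from fold_scores, line 9]
  fold_scores([6, 3, 11, 3, 9], 6) -> 18  [called from settle_round, line 25]
  split_margin(18, 4) -> 6  [called from settle_round, line 27]
  settle_round([6, 3, 11, 3, 9], 6) -> 6  [called from main, line 33]
Log origins:
  1: from main, line 32
  2: from settle_round, line 24
  3: from fold_scores, line 8
  4: from index_entries, line 2
  5: from fold_scores, line 10
  6: from split_margin, line 15
  7: from main, line 34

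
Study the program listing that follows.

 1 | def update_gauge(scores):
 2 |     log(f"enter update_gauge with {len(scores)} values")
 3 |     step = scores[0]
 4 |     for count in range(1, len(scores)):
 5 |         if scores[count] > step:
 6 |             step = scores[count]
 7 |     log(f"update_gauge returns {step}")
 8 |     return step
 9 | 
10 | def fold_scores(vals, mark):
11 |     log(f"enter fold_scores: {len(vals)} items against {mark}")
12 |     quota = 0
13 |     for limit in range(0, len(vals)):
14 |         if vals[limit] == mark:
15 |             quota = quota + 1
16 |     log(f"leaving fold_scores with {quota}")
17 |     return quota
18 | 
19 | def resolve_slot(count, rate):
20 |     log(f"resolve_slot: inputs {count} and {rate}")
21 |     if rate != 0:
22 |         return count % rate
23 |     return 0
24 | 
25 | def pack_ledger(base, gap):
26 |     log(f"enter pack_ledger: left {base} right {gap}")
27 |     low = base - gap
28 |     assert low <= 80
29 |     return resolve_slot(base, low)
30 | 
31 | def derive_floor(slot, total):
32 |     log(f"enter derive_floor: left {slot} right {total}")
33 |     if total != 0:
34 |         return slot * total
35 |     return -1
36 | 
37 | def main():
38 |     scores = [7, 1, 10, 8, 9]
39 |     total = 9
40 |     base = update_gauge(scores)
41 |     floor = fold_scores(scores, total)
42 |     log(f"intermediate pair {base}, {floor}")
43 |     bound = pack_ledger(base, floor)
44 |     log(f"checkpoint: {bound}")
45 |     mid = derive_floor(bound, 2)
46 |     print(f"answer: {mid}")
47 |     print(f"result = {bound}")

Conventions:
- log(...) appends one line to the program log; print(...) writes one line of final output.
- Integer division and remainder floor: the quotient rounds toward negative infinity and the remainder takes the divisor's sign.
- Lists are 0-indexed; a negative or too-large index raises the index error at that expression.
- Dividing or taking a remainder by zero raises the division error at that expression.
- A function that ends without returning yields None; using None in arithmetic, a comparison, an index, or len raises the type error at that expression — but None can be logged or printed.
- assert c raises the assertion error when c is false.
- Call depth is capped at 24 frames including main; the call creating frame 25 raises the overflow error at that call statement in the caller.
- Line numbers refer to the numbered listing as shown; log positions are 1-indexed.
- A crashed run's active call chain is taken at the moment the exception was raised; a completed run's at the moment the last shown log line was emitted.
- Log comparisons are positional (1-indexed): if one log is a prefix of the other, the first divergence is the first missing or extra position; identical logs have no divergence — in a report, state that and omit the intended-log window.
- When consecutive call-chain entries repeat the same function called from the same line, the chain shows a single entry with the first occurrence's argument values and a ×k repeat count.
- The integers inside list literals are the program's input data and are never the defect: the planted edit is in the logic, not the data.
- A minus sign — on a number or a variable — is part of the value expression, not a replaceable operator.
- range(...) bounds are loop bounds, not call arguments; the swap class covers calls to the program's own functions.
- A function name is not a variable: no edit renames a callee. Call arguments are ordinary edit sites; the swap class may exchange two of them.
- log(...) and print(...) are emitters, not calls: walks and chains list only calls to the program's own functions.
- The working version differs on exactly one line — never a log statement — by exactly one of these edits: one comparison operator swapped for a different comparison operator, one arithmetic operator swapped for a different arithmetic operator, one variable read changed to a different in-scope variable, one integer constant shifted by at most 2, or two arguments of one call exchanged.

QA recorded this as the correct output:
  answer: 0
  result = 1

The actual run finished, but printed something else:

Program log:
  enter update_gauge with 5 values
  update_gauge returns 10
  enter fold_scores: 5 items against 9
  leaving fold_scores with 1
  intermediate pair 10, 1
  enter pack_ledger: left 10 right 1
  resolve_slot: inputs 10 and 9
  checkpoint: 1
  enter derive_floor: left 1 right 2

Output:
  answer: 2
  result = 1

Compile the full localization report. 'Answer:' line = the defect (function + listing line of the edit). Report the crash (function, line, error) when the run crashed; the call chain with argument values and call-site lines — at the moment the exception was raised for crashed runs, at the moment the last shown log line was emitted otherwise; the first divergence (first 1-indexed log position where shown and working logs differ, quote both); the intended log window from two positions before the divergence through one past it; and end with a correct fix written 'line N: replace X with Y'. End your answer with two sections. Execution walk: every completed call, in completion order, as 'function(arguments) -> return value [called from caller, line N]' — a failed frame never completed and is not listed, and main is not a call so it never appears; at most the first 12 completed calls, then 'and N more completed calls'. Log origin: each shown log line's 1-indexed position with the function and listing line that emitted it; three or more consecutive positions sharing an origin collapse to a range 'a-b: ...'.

Answer: the defect is in derive_floor at line 34.
Key fact: The two runs log identically and part ways only at the printed values.
Call chain: main -> derive_floor(1, 2) (called at line 45).
First divergence: none; the two logs match at every position.
Execution walk:
  update_gauge([7, 1, 10, 8, 9]) -> 10  [called from main, line 40]
  fold_scores([7, 1, 10, 8, 9], 9) -> 1  [called from main, line 41]
  resolve_slot(10, 9) -> 1  [called from pack_ledger, line 29]
  pack_ledger(10, 1) -> 1  [called from main, line 43]
  derive_floor(1, 2) -> 2  [called from main, line 45]
Log origin:
  1: from update_gauge, line 2
  2: from update_gauge, line 7
  3: from fold_scores, line 11
  4: from fold_scores, line 16
  5: from main, line 42
  6: from pack_ledger, line 26
  7: from resolve_slot, line 20
  8: from main, line 44
  9: from derive_floor, line 32
A correct fix: line 34: replace `*` with `//`.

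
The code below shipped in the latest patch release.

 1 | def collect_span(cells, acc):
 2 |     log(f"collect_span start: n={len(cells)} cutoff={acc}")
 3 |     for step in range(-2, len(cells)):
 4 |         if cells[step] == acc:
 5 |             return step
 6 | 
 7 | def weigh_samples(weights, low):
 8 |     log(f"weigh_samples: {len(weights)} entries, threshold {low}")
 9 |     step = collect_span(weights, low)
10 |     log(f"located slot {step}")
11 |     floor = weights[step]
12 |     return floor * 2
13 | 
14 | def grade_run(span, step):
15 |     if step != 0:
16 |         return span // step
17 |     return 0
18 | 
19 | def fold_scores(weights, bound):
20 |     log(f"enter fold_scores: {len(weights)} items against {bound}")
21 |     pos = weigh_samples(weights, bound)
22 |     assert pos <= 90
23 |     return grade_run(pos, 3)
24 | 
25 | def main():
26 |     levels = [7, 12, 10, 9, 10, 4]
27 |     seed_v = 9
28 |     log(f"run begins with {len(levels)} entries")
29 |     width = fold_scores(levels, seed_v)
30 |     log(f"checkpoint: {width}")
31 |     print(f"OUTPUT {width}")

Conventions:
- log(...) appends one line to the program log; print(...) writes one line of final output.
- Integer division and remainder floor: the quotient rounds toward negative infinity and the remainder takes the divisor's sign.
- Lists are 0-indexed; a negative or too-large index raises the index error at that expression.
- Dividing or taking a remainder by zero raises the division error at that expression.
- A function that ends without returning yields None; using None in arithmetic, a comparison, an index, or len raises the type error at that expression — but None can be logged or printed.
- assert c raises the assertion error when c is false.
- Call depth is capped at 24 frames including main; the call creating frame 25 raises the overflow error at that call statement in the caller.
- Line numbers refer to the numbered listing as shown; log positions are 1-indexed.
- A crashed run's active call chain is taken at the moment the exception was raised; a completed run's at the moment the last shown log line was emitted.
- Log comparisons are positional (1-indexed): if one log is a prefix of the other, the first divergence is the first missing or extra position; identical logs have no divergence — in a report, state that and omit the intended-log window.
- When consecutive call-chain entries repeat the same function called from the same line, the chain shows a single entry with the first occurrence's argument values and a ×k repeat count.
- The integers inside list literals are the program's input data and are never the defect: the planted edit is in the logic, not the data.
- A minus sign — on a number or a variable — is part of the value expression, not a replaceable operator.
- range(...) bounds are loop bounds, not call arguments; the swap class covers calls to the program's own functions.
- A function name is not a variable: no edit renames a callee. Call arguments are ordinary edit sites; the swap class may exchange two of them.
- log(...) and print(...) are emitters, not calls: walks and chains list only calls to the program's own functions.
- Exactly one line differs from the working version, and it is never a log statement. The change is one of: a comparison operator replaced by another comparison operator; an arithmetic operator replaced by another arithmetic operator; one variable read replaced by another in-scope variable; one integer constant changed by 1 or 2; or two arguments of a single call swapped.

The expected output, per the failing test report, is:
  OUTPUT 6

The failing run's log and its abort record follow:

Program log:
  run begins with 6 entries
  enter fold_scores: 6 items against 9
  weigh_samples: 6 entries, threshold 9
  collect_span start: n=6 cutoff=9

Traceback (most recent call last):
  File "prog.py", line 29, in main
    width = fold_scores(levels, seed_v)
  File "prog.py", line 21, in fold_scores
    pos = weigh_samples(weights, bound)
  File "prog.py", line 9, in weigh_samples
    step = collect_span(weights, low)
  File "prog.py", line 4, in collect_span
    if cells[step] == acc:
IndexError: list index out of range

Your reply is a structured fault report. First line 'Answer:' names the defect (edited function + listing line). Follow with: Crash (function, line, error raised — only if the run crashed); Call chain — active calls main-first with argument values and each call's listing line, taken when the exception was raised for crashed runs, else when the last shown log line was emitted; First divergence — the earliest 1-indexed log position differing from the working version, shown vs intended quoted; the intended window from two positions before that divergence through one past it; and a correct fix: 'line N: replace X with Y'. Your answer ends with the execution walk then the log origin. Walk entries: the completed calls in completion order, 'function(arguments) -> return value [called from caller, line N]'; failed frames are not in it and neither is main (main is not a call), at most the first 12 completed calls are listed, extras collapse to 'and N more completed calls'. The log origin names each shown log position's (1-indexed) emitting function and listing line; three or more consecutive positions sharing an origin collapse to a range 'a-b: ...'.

Answer: the defect is in collect_span at line 3.
Key fact: The shown log is a 4-line prefix of the intended one, whose next entry is 'located slot 3'.
Crash: collect_span, line 4, IndexError.
Call chain: main -> fold_scores([7, 12, 10, 9, 10, 4], 9) (called at line 29) -> weigh_samples([7, 12, 10, 9, 10, 4], 9) (called at line 21) -> collect_span([7, 12, 10, 9, 10, 4], 9) (called at line 9).
First divergence: position 5 — the faulty run's log ends after 4 lines; the working version continues with 'located slot 3'.
Intended log window:
  3: weigh_samples: 6 entries, threshold 9
  4: collect_span start: n=6 cutoff=9
  5: located slot 3
  6: checkpoint: 6
Execution walk:
  (no call completed)
Origin of each log line:
  1: emitted by main (line 28)
  2: emitted by fold_scores (line 20)
  3: emitted by weigh_samples (line 8)
  4: emitted by collect_span (line 2)
A correct fix: line 3: replace `-2` with `0`.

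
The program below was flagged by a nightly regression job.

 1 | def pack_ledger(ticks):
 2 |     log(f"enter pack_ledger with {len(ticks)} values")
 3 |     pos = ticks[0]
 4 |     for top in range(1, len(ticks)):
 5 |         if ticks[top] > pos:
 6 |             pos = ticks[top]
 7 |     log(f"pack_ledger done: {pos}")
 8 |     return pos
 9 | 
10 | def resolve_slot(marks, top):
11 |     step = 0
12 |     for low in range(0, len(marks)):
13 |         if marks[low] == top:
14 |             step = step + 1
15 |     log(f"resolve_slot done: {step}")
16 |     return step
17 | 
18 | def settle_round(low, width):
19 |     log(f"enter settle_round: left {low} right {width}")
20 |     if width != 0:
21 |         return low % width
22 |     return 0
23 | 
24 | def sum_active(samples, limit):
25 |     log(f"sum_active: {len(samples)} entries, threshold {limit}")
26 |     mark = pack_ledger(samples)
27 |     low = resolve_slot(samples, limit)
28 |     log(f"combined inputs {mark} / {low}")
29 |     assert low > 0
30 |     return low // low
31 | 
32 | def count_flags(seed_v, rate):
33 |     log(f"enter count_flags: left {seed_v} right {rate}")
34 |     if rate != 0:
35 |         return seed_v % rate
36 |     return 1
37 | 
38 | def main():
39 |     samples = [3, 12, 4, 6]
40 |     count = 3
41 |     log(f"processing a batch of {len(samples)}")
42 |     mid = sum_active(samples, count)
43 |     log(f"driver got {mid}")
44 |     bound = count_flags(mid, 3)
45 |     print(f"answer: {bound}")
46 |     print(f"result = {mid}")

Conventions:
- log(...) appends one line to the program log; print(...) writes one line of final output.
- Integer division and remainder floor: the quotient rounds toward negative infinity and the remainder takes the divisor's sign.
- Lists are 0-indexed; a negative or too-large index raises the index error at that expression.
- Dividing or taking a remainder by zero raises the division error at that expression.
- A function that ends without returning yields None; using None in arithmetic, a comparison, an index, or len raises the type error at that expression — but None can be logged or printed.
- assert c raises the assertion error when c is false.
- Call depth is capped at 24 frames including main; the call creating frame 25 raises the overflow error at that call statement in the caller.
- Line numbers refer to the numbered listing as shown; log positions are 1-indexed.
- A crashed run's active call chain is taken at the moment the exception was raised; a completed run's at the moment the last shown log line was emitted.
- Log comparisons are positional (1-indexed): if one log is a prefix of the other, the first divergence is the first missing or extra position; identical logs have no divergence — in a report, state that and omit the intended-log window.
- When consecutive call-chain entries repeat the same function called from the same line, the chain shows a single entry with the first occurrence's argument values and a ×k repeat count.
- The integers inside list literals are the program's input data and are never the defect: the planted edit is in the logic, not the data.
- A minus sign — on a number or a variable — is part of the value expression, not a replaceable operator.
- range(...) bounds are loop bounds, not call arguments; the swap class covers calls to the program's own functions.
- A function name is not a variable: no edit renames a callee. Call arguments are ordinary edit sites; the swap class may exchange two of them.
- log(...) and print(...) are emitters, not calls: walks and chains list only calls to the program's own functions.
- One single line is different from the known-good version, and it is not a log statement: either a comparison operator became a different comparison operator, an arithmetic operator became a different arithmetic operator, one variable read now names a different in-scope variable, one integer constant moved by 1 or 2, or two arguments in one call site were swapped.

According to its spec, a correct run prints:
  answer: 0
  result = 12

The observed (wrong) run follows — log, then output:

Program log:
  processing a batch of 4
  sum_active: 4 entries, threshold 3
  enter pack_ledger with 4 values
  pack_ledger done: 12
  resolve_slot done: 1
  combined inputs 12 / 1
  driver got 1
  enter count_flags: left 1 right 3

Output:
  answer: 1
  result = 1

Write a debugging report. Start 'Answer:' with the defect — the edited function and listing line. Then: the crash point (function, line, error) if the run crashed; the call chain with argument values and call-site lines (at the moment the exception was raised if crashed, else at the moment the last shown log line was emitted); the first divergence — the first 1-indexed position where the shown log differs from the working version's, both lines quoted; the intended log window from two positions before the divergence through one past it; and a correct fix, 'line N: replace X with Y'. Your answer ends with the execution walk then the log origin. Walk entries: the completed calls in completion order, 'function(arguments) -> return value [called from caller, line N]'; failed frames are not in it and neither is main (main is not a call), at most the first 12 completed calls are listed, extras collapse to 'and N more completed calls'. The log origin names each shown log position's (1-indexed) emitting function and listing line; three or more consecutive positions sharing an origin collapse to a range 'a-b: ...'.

Answer: the defect is in sum_active at line 30.
Core observation: Log line 7 is where behavior first shows: 'driver got 1' appears instead of 'driver got 12'.
Call chain: main -> count_flags(1, 3) (called at line 44).
First divergence: at position 7 the run shows 'driver got 1' where the working version logs 'driver got 12'.
Intended log window:
  5: resolve_slot done: 1
  6: combined inputs 12 / 1
  7: driver got 12
  8: enter count_flags: left 12 right 3
Execution walk:
  pack_ledger([3, 12, 4, 6]) -> 12  [called from sum_active, line 26]
  resolve_slot([3, 12, 4, 6], 3) -> 1  [called from sum_active, line 27]
  sum_active([3, 12, 4, 6], 3) -> 1  [called from main, line 42]
  count_flags(1, 3) -> 1  [called from main, line 44]
Log origins:
  1: emitted by main (line 41)
  2: emitted by sum_active (line 25)
  3: emitted by pack_ledger (line 2)
  4: emitted by pack_ledger (line 7)
  5: emitted by resolve_slot (line 15)
  6: emitted by sum_active (line 28)
  7: emitted by main (line 43)
  8: emitted by count_flags (line 33)
A correct fix: line 30: replace `low // low` with `mark // low`.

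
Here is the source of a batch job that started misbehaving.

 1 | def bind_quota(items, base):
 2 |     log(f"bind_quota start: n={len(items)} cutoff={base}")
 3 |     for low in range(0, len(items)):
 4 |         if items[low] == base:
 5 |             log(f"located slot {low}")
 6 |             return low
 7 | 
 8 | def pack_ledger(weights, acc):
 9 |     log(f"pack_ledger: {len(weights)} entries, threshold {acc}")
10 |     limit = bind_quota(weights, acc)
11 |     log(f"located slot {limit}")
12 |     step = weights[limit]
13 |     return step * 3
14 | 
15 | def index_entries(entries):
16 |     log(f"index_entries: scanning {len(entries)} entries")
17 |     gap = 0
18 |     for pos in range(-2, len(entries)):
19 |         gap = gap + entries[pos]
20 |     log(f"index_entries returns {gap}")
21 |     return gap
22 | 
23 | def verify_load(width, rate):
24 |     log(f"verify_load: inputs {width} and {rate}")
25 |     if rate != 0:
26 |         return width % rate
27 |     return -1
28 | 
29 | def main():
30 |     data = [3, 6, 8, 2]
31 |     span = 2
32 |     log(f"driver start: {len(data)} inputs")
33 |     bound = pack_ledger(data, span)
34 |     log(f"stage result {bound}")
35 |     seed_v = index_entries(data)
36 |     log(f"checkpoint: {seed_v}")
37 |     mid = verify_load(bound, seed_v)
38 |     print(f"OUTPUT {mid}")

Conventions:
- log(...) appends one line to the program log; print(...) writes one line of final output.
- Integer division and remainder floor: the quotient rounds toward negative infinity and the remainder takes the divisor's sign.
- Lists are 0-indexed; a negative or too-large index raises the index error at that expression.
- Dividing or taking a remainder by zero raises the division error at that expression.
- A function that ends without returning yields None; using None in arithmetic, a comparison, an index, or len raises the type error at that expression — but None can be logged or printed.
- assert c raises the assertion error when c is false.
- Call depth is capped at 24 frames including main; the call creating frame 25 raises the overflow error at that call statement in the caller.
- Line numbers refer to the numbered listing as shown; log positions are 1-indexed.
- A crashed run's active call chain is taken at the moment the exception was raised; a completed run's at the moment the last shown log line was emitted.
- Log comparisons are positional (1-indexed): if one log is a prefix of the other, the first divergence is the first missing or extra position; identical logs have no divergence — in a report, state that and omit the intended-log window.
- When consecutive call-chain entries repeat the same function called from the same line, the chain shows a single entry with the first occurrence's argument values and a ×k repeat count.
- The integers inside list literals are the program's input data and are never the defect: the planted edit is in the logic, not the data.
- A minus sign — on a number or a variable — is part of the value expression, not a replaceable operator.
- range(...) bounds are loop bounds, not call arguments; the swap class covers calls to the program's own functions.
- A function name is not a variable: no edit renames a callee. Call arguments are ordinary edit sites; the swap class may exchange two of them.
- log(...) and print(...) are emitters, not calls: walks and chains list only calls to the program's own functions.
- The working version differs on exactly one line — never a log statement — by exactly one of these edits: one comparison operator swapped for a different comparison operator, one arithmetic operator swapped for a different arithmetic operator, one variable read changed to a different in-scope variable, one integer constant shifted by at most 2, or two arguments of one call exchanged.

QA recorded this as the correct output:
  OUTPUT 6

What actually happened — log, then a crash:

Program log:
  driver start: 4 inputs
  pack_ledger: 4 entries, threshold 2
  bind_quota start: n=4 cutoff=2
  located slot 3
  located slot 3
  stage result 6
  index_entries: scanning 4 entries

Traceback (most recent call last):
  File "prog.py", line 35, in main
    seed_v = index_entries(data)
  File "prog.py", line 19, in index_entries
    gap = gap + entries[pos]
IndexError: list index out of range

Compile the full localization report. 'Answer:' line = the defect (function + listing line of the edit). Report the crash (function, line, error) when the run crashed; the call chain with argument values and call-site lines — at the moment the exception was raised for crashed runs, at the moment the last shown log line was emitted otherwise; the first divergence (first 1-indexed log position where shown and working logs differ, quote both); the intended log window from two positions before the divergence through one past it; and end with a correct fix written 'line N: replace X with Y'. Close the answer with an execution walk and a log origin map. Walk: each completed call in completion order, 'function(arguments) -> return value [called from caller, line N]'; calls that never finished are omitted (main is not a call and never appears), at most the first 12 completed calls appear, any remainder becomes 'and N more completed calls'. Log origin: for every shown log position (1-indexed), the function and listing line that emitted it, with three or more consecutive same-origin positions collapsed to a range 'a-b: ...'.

Answer: the defect is in index_entries at line 18.
The tell: Only 7 log lines were emitted before the run died; the intended continuation was 'index_entries returns 19'.
Crash: index_entries, line 19, IndexError.
Call chain: main -> index_entries([3, 6, 8, 2]) (called at line 35).
First divergence: position 8; the shown log stops at 7 lines while the working version next logs 'index_entries returns 19'.
Intended log window:
  6: stage result 6
  7: index_entries: scanning 4 entries
  8: index_entries returns 19
  9: checkpoint: 19
Execution walk:
  bind_quota([3, 6, 8, 2], 2) -> 3  [called from pack_ledger, line 10]
  pack_ledger([3, 6, 8, 2], 2) -> 6  [called from main, line 33]
Origin of each log line:
  1: emitted by main (line 32)
  2: emitted by pack_ledger (line 9)
  3: emitted by bind_quota (line 2)
  4: emitted by bind_quota (line 5)
  5: emitted by pack_ledger (line 11)
  6: emitted by main (line 34)
  7: emitted by index_entries (line 16)
A correct fix: line 18: replace `-2` with `0`.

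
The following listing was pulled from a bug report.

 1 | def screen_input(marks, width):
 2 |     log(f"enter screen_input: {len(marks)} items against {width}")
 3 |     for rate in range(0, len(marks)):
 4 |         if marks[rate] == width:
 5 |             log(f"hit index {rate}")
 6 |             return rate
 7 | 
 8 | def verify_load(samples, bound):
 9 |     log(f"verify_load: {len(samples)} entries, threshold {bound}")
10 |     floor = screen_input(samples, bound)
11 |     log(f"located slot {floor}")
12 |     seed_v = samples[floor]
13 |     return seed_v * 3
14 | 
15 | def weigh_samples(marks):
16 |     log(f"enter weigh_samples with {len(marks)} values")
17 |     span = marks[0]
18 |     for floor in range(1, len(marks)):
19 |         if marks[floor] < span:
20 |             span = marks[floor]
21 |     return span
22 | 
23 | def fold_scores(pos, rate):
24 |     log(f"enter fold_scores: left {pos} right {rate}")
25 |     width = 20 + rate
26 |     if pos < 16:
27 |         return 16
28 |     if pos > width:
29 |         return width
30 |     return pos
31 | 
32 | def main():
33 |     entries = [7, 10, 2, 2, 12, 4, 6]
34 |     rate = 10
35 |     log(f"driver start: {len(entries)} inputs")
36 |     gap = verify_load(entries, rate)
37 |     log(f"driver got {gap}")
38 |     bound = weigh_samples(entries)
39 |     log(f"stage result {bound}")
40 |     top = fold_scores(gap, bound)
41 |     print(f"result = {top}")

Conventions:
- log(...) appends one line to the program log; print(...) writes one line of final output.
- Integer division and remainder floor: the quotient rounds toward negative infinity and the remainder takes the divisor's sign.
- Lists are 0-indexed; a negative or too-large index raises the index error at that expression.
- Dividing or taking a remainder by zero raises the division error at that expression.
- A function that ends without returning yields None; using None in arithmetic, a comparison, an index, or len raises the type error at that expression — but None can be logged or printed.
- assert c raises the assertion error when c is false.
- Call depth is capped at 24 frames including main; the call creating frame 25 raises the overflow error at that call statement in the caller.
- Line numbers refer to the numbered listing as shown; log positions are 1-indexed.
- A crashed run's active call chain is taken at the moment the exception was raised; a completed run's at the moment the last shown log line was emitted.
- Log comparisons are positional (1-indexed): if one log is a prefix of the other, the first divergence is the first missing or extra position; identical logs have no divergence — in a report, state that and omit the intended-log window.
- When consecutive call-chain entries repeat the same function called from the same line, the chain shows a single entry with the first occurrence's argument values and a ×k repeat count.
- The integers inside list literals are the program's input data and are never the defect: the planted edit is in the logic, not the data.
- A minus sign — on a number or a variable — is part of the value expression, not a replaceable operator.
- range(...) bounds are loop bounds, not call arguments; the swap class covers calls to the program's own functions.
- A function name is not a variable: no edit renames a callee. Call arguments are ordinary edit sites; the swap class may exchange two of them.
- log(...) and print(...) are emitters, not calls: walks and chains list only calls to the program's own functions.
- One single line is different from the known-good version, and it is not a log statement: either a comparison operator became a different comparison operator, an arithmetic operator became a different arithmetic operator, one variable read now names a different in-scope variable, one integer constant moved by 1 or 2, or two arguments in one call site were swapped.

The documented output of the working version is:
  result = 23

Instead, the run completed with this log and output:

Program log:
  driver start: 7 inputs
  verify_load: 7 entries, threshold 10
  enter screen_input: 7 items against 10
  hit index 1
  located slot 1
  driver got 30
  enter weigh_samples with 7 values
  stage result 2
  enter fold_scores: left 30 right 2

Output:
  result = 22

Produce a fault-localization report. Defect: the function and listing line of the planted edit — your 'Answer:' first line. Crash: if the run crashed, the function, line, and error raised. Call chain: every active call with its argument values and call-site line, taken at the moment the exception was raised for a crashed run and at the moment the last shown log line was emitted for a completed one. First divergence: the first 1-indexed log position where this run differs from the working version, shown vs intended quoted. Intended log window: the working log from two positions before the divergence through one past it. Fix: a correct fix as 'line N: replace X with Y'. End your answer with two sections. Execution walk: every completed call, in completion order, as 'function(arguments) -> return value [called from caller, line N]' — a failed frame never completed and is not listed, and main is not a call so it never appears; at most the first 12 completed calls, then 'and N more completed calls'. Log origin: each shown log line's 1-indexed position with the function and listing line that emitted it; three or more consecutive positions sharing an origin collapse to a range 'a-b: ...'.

Answer: the defect is in fold_scores at line 25.
Key observation: The two runs log identically and part ways only at the printed values.
Call chain: main -> fold_scores(30, 2) (called at line 40).
First divergence: there is none — every log position agrees.
Execution walk:
  screen_input([7, 10, 2, 2, 12, 4, 6], 10) -> 1  [called from verify_load, line 10]
  verify_load([7, 10, 2, 2, 12, 4, 6], 10) -> 30  [called from main, line 36]
  weigh_samples([7, 10, 2, 2, 12, 4, 6]) -> 2  [called from main, line 38]
  fold_scores(30, 2) -> 22  [called from main, line 40]
Log origins:
  1: from main, line 35
  2: from verify_load, line 9
  3: from screen_input, line 2
  4: from screen_input, line 5
  5: from verify_load, line 11
  6: from main, line 37
  7: from weigh_samples, line 16
  8: from main, line 39
  9: from fold_scores, line 24
A correct fix: line 25: replace `20` with `21`.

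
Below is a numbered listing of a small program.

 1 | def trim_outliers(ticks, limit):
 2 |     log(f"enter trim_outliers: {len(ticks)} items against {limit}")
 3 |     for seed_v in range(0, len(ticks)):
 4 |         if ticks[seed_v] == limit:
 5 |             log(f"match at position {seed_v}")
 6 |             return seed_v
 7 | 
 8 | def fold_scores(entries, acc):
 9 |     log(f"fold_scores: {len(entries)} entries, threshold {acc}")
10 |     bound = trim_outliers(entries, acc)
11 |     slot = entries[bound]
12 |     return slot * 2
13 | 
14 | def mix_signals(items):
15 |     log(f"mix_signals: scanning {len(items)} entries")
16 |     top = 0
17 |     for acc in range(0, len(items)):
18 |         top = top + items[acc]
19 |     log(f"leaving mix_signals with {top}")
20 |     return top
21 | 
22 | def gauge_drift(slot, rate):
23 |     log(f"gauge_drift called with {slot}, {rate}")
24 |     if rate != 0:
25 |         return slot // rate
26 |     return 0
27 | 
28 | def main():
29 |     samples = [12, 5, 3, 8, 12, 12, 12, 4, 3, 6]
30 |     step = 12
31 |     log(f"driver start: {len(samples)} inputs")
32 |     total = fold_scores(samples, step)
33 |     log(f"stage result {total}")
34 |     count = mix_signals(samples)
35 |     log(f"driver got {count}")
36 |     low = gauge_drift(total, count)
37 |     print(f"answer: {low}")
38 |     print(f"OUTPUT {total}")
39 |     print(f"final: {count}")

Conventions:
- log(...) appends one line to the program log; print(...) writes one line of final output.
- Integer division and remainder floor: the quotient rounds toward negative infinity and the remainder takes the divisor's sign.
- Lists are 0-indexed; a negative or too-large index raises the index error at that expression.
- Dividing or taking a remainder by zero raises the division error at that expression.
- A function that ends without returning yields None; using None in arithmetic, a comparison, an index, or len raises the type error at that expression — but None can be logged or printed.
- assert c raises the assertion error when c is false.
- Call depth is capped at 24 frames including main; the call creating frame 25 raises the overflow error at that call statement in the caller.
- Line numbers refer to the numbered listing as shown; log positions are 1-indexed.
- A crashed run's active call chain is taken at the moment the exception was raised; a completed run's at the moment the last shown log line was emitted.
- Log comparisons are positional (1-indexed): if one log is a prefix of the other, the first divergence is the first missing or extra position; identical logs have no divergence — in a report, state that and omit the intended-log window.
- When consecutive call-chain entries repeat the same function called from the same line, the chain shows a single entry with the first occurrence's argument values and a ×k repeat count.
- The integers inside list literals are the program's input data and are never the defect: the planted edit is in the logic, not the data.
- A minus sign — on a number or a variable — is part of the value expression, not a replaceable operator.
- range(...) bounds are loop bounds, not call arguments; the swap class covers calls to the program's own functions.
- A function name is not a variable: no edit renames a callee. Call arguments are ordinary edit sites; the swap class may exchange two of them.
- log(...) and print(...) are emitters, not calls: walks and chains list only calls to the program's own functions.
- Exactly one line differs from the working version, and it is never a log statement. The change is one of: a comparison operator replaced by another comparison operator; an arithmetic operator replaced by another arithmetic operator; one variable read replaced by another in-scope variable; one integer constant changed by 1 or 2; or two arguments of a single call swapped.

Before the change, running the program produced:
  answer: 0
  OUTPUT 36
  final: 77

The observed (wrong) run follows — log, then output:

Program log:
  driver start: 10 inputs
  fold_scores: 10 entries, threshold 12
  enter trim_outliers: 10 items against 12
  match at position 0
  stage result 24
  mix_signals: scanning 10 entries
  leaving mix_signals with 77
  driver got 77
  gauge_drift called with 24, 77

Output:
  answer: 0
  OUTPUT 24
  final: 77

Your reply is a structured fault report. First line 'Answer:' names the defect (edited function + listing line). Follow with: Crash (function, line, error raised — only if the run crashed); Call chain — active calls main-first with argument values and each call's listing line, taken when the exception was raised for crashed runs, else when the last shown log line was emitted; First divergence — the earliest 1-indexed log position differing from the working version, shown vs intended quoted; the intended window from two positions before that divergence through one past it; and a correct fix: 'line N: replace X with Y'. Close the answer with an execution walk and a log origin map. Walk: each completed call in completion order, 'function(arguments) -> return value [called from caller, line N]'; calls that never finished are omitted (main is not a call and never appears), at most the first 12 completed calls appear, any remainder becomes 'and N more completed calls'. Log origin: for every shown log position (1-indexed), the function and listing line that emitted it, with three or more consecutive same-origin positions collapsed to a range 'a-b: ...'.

Answer: the defect is in fold_scores at line 12.
Core observation: Log line 5 is where behavior first shows: 'stage result 24' appears instead of 'stage result 36'.
Call chain: main -> gauge_drift(24, 77) (called at line 36).
First divergence: at position 5 the run shows 'stage result 24' where the working version logs 'stage result 36'.
Intended log window:
  3: enter trim_outliers: 10 items against 12
  4: match at position 0
  5: stage result 36
  6: mix_signals: scanning 10 entries
Execution walk:
  trim_outliers([12, 5, 3, 8, 12, 12, 12, 4, 3, 6], 12) -> 0  [called from fold_scores, line 10]
  fold_scores([12, 5, 3, 8, 12, 12, 12, 4, 3, 6], 12) -> 24  [called from main, line 32]
  mix_signals([12, 5, 3, 8, 12, 12, 12, 4, 3, 6]) -> 77  [called from main, line 34]
  gauge_drift(24, 77) -> 0  [called from main, line 36]
Origin of each log line:
  1: emitted by main (line 31)
  2: emitted by fold_scores (line 9)
  3: emitted by trim_outliers (line 2)
  4: emitted by trim_outliers (line 5)
  5: emitted by main (line 33)
  6: emitted by mix_signals (line 15)
  7: emitted by mix_signals (line 19)
  8: emitted by main (line 35)
  9: emitted by gauge_drift (line 23)
A correct fix: line 12: replace `2` with `3`.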